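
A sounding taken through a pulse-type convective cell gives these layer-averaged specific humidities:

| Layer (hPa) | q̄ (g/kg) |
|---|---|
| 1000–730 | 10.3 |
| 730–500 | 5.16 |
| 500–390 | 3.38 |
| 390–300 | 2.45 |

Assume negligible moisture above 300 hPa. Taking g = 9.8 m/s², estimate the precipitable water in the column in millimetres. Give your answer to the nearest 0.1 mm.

PW ≈ 46.5 mm

Precipitable water is the column-integrated vapour mass per unit area: PW = (1/g) Σ q̄ Δp, with q in kg/kg and Δp in Pa (1 kg/m² of water = 1 mm).
Layer 1000–730 hPa: Δp = 270 hPa = 27000 Pa, q̄ = 0.0103 kg/kg → 0.0103 × 27000 / 9.8 = 28.38 mm
Layer 730–500 hPa: Δp = 230 hPa = 23000 Pa, q̄ = 0.00516 kg/kg → 0.00516 × 23000 / 9.8 = 12.11 mm
Layer 500–390 hPa: Δp = 110 hPa = 11000 Pa, q̄ = 0.00338 kg/kg → 0.00338 × 11000 / 9.8 = 3.79 mm
Layer 390–300 hPa: Δp = 90 hPa = 9000 Pa, q̄ = 0.00245 kg/kg → 0.00245 × 9000 / 9.8 = 2.25 mm
PW = 28.38 + 12.11 + 3.79 + 2.25 = 46.53 ≈ 46.5 mm.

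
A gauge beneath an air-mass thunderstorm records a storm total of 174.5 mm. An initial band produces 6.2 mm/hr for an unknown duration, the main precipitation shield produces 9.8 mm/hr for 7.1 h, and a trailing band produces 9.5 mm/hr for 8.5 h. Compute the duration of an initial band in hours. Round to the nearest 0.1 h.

duration ≈ 3.9 h

Known phases: 9.8 × 7.1 + 9.5 × 8.5 = 69.58 + 80.75 = 150.33 mm.
Remaining depth = 174.5 − 150.33 = 24.17 mm.
Duration = 24.17 / 6.2 = 3.9 h.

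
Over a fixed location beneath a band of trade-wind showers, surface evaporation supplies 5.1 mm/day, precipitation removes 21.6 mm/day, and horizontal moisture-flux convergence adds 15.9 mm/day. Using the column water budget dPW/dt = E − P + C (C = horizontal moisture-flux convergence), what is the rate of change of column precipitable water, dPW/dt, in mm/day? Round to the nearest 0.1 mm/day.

dPW/dt = E − P + C = 5.1 − 21.6 + (15.9) = -0.6 mm/day.

dPW/dt ≈ -0.6 mm/day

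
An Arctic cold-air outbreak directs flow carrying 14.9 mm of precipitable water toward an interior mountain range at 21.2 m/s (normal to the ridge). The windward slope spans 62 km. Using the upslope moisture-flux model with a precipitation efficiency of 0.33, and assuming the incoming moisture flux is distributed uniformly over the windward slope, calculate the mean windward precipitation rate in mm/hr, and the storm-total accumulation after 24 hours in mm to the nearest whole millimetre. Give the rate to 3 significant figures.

Incoming column moisture flux per unit ridge length: F = V × PW = 21.2 × 14.9 = 315.88 mm·m/s.
Spread over the 62 km slope with efficiency ε = 0.33: R = ε·F/W = 0.33 × 315.88 / 62000 m = 1.681e-03 mm/s.
R = 1.681e-03 × 3600 = 6.05 mm/hr.
Over 24 h: total = 6.05 × 24 = 145.2 ≈ 145 mm.

R ≈ 6.05 mm/hr; total ≈ 145 mm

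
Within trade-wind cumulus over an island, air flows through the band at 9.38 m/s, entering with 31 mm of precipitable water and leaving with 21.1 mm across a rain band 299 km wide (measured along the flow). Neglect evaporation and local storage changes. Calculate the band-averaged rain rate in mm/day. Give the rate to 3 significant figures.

Column moisture flux per unit crosswind length is F = V × PW.
Inflow: F_in = 9.38 × 31 = 290.78 mm·m/s
Outflow: F_out = 9.38 × 21.1 = 197.918 mm·m/s
Steady-state rate R = (F_in − F_out)/L = (290.78 − 197.918) / 299000 m = 3.106e-04 mm/s.
R = 3.106e-04 × 3600 × 24 = 26.8 mm/day.

R ≈ 26.8 mm/day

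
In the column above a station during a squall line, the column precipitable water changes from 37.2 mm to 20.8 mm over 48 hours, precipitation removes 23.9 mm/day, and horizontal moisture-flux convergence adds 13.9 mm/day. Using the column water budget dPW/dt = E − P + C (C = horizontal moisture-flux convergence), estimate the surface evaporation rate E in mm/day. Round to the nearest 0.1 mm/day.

E ≈ 1.8 mm/day

dPW/dt = (20.8 − 37.2) mm / (48/24 day) = -8.200 mm/day.
E = dPW/dt + P − C = (-8.200) + 23.9 − (13.9) = 1.8 mm/day.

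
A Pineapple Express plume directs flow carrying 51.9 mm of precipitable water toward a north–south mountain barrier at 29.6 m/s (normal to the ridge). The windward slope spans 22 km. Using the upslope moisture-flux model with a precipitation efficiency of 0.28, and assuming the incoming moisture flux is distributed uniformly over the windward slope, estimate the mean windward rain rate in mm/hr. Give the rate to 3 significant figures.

Incoming column moisture flux per unit ridge length: F = V × PW = 29.6 × 51.9 = 1536.24 mm·m/s.
Spread over the 22 km slope with efficiency ε = 0.28: R = ε·F/W = 0.28 × 1536.24 / 22000 m = 1.955e-02 mm/s.
R = 1.955e-02 × 3600 = 70.4 mm/hr.

R ≈ 70.4 mm/hr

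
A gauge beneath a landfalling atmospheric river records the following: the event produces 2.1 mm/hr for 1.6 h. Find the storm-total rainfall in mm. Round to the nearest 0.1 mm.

Total = Σ Rᵢ Δtᵢ = 2.1 × 1.6
      = 3.36 = 3.4 mm.

total ≈ 3.4 mm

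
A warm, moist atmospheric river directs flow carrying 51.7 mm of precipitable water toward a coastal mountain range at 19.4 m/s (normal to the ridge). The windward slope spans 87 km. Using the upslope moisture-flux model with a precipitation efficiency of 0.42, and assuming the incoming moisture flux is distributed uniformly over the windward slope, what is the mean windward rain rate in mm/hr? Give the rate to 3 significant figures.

R ≈ 17.4 mm/hr

Incoming column moisture flux per unit ridge length: F = V × PW = 19.4 × 51.7 = 1002.98 mm·m/s.
Spread over the 87 km slope with efficiency ε = 0.42: R = ε·F/W = 0.42 × 1002.98 / 87000 m = 4.842e-03 mm/s.
R = 4.842e-03 × 3600 = 17.4 mm/hr.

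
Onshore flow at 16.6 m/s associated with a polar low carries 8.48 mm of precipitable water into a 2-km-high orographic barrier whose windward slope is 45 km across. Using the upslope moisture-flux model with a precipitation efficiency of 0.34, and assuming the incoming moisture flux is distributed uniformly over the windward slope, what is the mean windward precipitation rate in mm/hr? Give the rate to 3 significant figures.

R ≈ 3.83 mm/hr

Incoming column moisture flux per unit ridge length: F = V × PW = 16.6 × 8.48 = 140.768 mm·m/s.
Spread over the 45 km slope with efficiency ε = 0.34: R = ε·F/W = 0.34 × 140.768 / 45000 m = 1.064e-03 mm/s.
R = 1.064e-03 × 3600 = 3.83 mm/hr.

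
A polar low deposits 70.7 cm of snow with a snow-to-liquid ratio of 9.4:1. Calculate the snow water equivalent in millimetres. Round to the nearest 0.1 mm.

SWE ≈ 75.2 mm

SWE = snow depth / ratio = 70.7 cm / 9.4 = 7.521 cm = 75.2 mm.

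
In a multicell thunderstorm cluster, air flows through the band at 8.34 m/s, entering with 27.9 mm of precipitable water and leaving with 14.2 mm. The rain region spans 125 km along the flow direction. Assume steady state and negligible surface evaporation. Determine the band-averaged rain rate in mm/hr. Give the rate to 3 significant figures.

Column moisture flux per unit crosswind length is F = V × PW.
Inflow: F_in = 8.34 × 27.9 = 232.686 mm·m/s
Outflow: F_out = 8.34 × 14.2 = 118.428 mm·m/s
Steady-state rate R = (F_in − F_out)/L = (232.686 − 118.428) / 125000 m = 9.141e-04 mm/s.
R = 9.141e-04 × 3600 = 3.29 mm/hr.

R ≈ 3.29 mm/hr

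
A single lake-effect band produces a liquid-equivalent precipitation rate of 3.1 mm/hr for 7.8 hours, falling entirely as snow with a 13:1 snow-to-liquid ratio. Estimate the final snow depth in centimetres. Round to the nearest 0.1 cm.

snow depth ≈ 31.4 cm

Liquid-equivalent depth = 3.1 × 7.8 = 24.18 mm.
Snow depth = 24.18 mm × 13 = 314.34 mm = 31.4 cm.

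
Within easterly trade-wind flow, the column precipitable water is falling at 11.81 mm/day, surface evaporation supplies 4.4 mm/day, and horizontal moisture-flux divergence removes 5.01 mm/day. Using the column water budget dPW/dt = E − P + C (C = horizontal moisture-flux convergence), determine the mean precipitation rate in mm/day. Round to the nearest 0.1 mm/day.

dPW/dt = -11.81 mm/day.
P = E + C − dPW/dt = 4.4 + (-5.01) − (-11.81) = 11.2 mm/day.

P ≈ 11.2 mm/day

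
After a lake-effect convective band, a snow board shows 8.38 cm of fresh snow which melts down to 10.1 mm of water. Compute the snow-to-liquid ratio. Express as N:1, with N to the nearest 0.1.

Ratio = snow depth / SWE = 83.8 mm / 10.1 mm = 8.3, i.e. 8.3:1.

ratio ≈ 8.3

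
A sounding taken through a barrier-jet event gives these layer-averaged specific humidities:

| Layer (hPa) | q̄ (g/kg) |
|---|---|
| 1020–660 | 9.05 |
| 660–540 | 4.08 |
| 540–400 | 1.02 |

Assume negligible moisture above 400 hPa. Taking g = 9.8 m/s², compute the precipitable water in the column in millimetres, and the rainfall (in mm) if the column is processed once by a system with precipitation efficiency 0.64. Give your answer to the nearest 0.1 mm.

Precipitable water is the column-integrated vapour mass per unit area: PW = (1/g) Σ q̄ Δp, with q in kg/kg and Δp in Pa (1 kg/m² of water = 1 mm).
Layer 1020–660 hPa: Δp = 360 hPa = 36000 Pa, q̄ = 0.00905 kg/kg → 0.00905 × 36000 / 9.8 = 33.24 mm
Layer 660–540 hPa: Δp = 120 hPa = 12000 Pa, q̄ = 0.00408 kg/kg → 0.00408 × 12000 / 9.8 = 5.00 mm
Layer 540–400 hPa: Δp = 140 hPa = 14000 Pa, q̄ = 0.00102 kg/kg → 0.00102 × 14000 / 9.8 = 1.46 mm
PW = 33.24 + 5.00 + 1.46 = 39.70 ≈ 39.7 mm.
Rainfall = ε × PW = 0.64 × 39.7 = 25.4 mm.

PW ≈ 39.7 mm; rainfall ≈ 25.4 mm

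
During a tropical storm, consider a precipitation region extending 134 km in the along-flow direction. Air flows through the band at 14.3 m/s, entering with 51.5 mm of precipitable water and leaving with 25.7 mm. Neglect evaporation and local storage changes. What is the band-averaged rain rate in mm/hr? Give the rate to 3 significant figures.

Column moisture flux per unit crosswind length is F = V × PW.
Inflow: F_in = 14.3 × 51.5 = 736.45 mm·m/s
Outflow: F_out = 14.3 × 25.7 = 367.51 mm·m/s
Steady-state rate R = (F_in − F_out)/L = (736.45 − 367.51) / 134000 m = 2.753e-03 mm/s.
R = 2.753e-03 × 3600 = 9.91 mm/hr.

R ≈ 9.91 mm/hr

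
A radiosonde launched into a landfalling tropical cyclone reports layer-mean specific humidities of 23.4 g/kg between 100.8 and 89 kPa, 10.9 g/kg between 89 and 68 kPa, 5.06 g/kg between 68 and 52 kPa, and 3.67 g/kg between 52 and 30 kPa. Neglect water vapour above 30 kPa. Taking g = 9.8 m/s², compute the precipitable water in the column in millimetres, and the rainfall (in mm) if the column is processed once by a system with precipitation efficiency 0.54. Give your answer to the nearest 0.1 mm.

Precipitable water is the column-integrated vapour mass per unit area: PW = (1/g) Σ q̄ Δp, with q in kg/kg and Δp in Pa (1 kg/m² of water = 1 mm).
Layer 100.8–89 kPa: Δp = 118 hPa = 11800 Pa, q̄ = 0.0234 kg/kg → 0.0234 × 11800 / 9.8 = 28.18 mm
Layer 89–68 kPa: Δp = 210 hPa = 21000 Pa, q̄ = 0.0109 kg/kg → 0.0109 × 21000 / 9.8 = 23.36 mm
Layer 68–52 kPa: Δp = 160 hPa = 16000 Pa, q̄ = 0.00506 kg/kg → 0.00506 × 16000 / 9.8 = 8.26 mm
Layer 52–30 kPa: Δp = 220 hPa = 22000 Pa, q̄ = 0.00367 kg/kg → 0.00367 × 22000 / 9.8 = 8.24 mm
PW = 28.18 + 23.36 + 8.26 + 8.24 = 68.04 ≈ 68.0 mm.
Rainfall = ε × PW = 0.54 × 68.0 = 36.7 mm.

PW ≈ 68.0 mm; rainfall ≈ 36.7 mm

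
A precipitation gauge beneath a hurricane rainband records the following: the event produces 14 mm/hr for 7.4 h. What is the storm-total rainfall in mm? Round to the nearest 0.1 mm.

total ≈ 103.6 mm

Total = Σ Rᵢ Δtᵢ = 14 × 7.4
      = 103.6 = 103.6 mm.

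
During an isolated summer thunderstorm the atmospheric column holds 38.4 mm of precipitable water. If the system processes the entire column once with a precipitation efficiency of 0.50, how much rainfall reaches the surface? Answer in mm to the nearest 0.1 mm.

rainfall ≈ 19.2 mm

Rainfall = ε × PW = 0.50 × 38.4 = 19.2 mm.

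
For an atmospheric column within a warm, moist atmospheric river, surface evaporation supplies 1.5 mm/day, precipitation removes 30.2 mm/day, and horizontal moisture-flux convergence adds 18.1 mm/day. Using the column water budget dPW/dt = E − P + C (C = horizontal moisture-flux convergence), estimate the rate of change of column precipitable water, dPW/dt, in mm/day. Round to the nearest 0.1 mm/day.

dPW/dt = E − P + C = 1.5 − 30.2 + (18.1) = -10.6 mm/day.

dPW/dt ≈ -10.6 mm/day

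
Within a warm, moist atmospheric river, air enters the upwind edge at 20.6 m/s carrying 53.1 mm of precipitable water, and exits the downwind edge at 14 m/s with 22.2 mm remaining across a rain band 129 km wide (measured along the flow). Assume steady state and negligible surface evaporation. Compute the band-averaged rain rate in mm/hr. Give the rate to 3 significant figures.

R ≈ 21.9 mm/hr

Column moisture flux per unit crosswind length is F = V × PW.
Inflow: F_in = 20.6 × 53.1 = 1093.86 mm·m/s
Outflow: F_out = 14 × 22.2 = 310.8 mm·m/s
Steady-state rate R = (F_in − F_out)/L = (1093.86 − 310.8) / 129000 m = 6.070e-03 mm/s.
R = 6.070e-03 × 3600 = 21.9 mm/hr.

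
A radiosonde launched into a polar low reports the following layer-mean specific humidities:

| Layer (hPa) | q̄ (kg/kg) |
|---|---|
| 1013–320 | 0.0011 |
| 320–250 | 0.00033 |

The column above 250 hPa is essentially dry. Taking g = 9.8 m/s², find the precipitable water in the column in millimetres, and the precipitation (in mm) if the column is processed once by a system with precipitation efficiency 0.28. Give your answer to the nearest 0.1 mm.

Precipitable water is the column-integrated vapour mass per unit area: PW = (1/g) Σ q̄ Δp, with q in kg/kg and Δp in Pa (1 kg/m² of water = 1 mm).
Layer 1013–320 hPa: Δp = 693 hPa = 69300 Pa, q̄ = 0.0011 kg/kg → 0.0011 × 69300 / 9.8 = 7.78 mm
Layer 320–250 hPa: Δp = 70 hPa = 7000 Pa, q̄ = 0.00033 kg/kg → 0.00033 × 7000 / 9.8 = 0.24 mm
PW = 7.78 + 0.24 = 8.02 ≈ 8.0 mm.
Precipitation = ε × PW = 0.28 × 8.0 = 2.2 mm.

PW ≈ 8.0 mm; precipitation ≈ 2.2 mm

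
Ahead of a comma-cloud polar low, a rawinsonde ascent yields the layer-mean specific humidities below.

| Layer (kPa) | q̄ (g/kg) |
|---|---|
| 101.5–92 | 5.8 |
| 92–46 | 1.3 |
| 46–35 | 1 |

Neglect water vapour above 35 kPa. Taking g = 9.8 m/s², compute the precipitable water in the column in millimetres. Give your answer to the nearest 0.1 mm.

Precipitable water is the column-integrated vapour mass per unit area: PW = (1/g) Σ q̄ Δp, with q in kg/kg and Δp in Pa (1 kg/m² of water = 1 mm).
Layer 101.5–92 kPa: Δp = 95 hPa = 9500 Pa, q̄ = 0.0058 kg/kg → 0.0058 × 9500 / 9.8 = 5.62 mm
Layer 92–46 kPa: Δp = 460 hPa = 46000 Pa, q̄ = 0.0013 kg/kg → 0.0013 × 46000 / 9.8 = 6.10 mm
Layer 46–35 kPa: Δp = 110 hPa = 11000 Pa, q̄ = 0.001 kg/kg → 0.001 × 11000 / 9.8 = 1.12 mm
PW = 5.62 + 6.10 + 1.12 = 12.84 ≈ 12.8 mm.

PW ≈ 12.8 mm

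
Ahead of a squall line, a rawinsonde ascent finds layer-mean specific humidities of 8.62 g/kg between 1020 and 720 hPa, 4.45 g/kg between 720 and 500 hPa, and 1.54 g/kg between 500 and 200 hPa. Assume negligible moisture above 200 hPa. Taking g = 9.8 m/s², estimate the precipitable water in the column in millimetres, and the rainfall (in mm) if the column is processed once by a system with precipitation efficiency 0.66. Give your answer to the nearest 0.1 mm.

Precipitable water is the column-integrated vapour mass per unit area: PW = (1/g) Σ q̄ Δp, with q in kg/kg and Δp in Pa (1 kg/m² of water = 1 mm).
Layer 1020–720 hPa: Δp = 300 hPa = 30000 Pa, q̄ = 0.00862 kg/kg → 0.00862 × 30000 / 9.8 = 26.39 mm
Layer 720–500 hPa: Δp = 220 hPa = 22000 Pa, q̄ = 0.00445 kg/kg → 0.00445 × 22000 / 9.8 = 9.99 mm
Layer 500–200 hPa: Δp = 300 hPa = 30000 Pa, q̄ = 0.00154 kg/kg → 0.00154 × 30000 / 9.8 = 4.71 mm
PW = 26.39 + 9.99 + 4.71 = 41.09 ≈ 41.1 mm.
Rainfall = ε × PW = 0.66 × 41.1 = 27.1 mm.

PW ≈ 41.1 mm; rainfall ≈ 27.1 mm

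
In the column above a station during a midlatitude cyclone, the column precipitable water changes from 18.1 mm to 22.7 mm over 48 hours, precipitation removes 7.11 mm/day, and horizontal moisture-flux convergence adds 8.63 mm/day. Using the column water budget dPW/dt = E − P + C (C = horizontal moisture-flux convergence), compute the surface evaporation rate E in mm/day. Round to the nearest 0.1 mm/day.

E ≈ 0.8 mm/day

dPW/dt = (22.7 − 18.1) mm / (48/24 day) = +2.300 mm/day.
E = dPW/dt + P − C = (+2.300) + 7.11 − (8.63) = 0.8 mm/day.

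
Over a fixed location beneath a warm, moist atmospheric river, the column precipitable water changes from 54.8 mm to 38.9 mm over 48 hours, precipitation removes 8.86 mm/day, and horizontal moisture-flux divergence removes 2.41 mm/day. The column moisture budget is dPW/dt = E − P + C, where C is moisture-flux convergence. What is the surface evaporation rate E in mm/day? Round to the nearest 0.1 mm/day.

dPW/dt = (38.9 − 54.8) mm / (48/24 day) = -7.950 mm/day.
E = dPW/dt + P − C = (-7.950) + 8.86 − (-2.41) = 3.3 mm/day.

E ≈ 3.3 mm/day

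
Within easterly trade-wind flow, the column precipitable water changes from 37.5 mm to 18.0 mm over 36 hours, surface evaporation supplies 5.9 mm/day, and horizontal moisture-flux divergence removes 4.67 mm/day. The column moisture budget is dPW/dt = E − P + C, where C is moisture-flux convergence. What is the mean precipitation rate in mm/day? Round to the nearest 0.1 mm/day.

dPW/dt = (18.0 − 37.5) mm / (36/24 day) = -13.000 mm/day.
P = E + C − dPW/dt = 5.9 + (-4.67) − (-13.000) = 14.2 mm/day.

P ≈ 14.2 mm/day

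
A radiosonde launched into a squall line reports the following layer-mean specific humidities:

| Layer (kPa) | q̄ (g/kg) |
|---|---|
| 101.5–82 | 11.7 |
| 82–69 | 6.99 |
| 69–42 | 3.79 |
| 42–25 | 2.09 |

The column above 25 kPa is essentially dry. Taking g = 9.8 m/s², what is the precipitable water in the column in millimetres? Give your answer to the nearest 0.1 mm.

Precipitable water is the column-integrated vapour mass per unit area: PW = (1/g) Σ q̄ Δp, with q in kg/kg and Δp in Pa (1 kg/m² of water = 1 mm).
Layer 101.5–82 kPa: Δp = 195 hPa = 19500 Pa, q̄ = 0.0117 kg/kg → 0.0117 × 19500 / 9.8 = 23.28 mm
Layer 82–69 kPa: Δp = 130 hPa = 13000 Pa, q̄ = 0.00699 kg/kg → 0.00699 × 13000 / 9.8 = 9.27 mm
Layer 69–42 kPa: Δp = 270 hPa = 27000 Pa, q̄ = 0.00379 kg/kg → 0.00379 × 27000 / 9.8 = 10.44 mm
Layer 42–25 kPa: Δp = 170 hPa = 17000 Pa, q̄ = 0.00209 kg/kg → 0.00209 × 17000 / 9.8 = 3.63 mm
PW = 23.28 + 9.27 + 10.44 + 3.63 = 46.62 ≈ 46.6 mm.

PW ≈ 46.6 mm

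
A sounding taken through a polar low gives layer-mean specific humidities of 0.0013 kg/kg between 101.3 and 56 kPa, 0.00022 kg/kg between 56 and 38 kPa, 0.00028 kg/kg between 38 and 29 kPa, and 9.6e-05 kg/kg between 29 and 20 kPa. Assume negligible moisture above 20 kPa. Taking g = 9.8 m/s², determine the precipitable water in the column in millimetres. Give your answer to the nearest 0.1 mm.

Precipitable water is the column-integrated vapour mass per unit area: PW = (1/g) Σ q̄ Δp, with q in kg/kg and Δp in Pa (1 kg/m² of water = 1 mm).
Layer 101.3–56 kPa: Δp = 453 hPa = 45300 Pa, q̄ = 0.0013 kg/kg → 0.0013 × 45300 / 9.8 = 6.01 mm
Layer 56–38 kPa: Δp = 180 hPa = 18000 Pa, q̄ = 0.00022 kg/kg → 0.00022 × 18000 / 9.8 = 0.40 mm
Layer 38–29 kPa: Δp = 90 hPa = 9000 Pa, q̄ = 0.00028 kg/kg → 0.00028 × 9000 / 9.8 = 0.26 mm
Layer 29–20 kPa: Δp = 90 hPa = 9000 Pa, q̄ = 9.6e-05 kg/kg → 9.6e-05 × 9000 / 9.8 = 0.09 mm
PW = 6.01 + 0.40 + 0.26 + 0.09 = 6.76 ≈ 6.8 mm.

PW ≈ 6.8 mm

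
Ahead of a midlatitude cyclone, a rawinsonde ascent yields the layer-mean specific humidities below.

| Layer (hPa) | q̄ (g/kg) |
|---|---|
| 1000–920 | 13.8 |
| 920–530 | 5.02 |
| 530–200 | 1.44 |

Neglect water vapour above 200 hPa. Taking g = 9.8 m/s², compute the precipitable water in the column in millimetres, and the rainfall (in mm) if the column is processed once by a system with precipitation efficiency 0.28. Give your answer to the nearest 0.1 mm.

PW ≈ 36.1 mm; rainfall ≈ 10.1 mm

Precipitable water is the column-integrated vapour mass per unit area: PW = (1/g) Σ q̄ Δp, with q in kg/kg and Δp in Pa (1 kg/m² of water = 1 mm).
Layer 1000–920 hPa: Δp = 80 hPa = 8000 Pa, q̄ = 0.0138 kg/kg → 0.0138 × 8000 / 9.8 = 11.27 mm
Layer 920–530 hPa: Δp = 390 hPa = 39000 Pa, q̄ = 0.00502 kg/kg → 0.00502 × 39000 / 9.8 = 19.98 mm
Layer 530–200 hPa: Δp = 330 hPa = 33000 Pa, q̄ = 0.00144 kg/kg → 0.00144 × 33000 / 9.8 = 4.85 mm
PW = 11.27 + 19.98 + 4.85 = 36.10 ≈ 36.1 mm.
Rainfall = ε × PW = 0.28 × 36.1 = 10.1 mm.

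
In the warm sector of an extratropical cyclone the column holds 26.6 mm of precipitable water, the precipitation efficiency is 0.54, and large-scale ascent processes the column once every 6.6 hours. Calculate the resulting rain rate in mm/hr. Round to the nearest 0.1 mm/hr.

Each overturning extracts ε × PW = 0.54 × 26.6 = 14.364 mm.
Rate = ε·PW / τ = 14.364 / 6.6 h = 2.2 mm/hr.

R ≈ 2.2 mm/hr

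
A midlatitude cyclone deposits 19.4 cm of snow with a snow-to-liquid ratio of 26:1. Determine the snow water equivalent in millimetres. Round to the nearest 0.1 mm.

SWE = snow depth / ratio = 19.4 cm / 26 = 0.746 cm = 7.5 mm.

SWE ≈ 7.5 mm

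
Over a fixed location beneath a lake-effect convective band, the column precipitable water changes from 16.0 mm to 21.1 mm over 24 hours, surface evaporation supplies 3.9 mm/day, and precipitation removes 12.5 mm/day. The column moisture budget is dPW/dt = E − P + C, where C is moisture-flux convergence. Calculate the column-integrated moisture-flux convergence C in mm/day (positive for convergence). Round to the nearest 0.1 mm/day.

C ≈ 13.7 mm/day

dPW/dt = (21.1 − 16.0) mm / (24/24 day) = +5.100 mm/day.
C = dPW/dt − E + P = (+5.100) − 3.9 + 12.5 = 13.7 mm/day.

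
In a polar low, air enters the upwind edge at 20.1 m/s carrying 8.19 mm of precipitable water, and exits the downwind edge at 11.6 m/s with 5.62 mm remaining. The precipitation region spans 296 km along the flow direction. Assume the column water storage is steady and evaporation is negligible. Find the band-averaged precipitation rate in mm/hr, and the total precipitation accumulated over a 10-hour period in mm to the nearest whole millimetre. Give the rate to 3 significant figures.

R ≈ 1.21 mm/hr; total ≈ 12 mm

Column moisture flux per unit crosswind length is F = V × PW.
Inflow: F_in = 20.1 × 8.19 = 164.619 mm·m/s
Outflow: F_out = 11.6 × 5.62 = 65.192 mm·m/s
Steady-state rate R = (F_in − F_out)/L = (164.619 − 65.192) / 296000 m = 3.359e-04 mm/s.
R = 3.359e-04 × 3600 = 1.21 mm/hr.
Over 10 h: total = 1.21 × 10 = 12.1 ≈ 12 mm.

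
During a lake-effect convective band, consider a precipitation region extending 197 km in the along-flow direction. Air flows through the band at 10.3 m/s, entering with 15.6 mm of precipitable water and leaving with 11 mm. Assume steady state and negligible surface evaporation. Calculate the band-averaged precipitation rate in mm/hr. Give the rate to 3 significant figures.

R ≈ 0.866 mm/hr

Column moisture flux per unit crosswind length is F = V × PW.
Inflow: F_in = 10.3 × 15.6 = 160.68 mm·m/s
Outflow: F_out = 10.3 × 11 = 113.3 mm·m/s
Steady-state rate R = (F_in − F_out)/L = (160.68 − 113.3) / 197000 m = 2.405e-04 mm/s.
R = 2.405e-04 × 3600 = 0.866 mm/hr.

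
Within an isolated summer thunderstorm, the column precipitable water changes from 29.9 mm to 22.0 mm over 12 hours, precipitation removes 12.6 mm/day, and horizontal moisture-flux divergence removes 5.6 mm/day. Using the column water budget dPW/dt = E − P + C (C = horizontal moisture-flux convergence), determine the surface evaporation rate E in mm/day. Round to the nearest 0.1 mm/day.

E ≈ 2.4 mm/day

dPW/dt = (22.0 − 29.9) mm / (12/24 day) = -15.800 mm/day.
E = dPW/dt + P − C = (-15.800) + 12.6 − (-5.6) = 2.4 mm/day.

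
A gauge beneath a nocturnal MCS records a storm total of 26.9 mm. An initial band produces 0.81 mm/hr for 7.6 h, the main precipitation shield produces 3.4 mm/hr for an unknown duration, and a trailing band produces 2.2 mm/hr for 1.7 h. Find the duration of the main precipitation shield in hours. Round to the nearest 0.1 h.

Known phases: 0.81 × 7.6 + 2.2 × 1.7 = 6.156 + 3.74 = 9.896 mm.
Remaining depth = 26.9 − 9.896 = 17.004 mm.
Duration = 17.004 / 3.4 = 5.0 h.

duration ≈ 5.0 h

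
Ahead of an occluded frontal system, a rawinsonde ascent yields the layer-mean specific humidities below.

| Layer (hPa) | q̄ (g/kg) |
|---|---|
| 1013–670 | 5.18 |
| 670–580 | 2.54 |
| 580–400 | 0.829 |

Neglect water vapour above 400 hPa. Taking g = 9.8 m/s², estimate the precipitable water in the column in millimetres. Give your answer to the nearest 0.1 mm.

Precipitable water is the column-integrated vapour mass per unit area: PW = (1/g) Σ q̄ Δp, with q in kg/kg and Δp in Pa (1 kg/m² of water = 1 mm).
Layer 1013–670 hPa: Δp = 343 hPa = 34300 Pa, q̄ = 0.00518 kg/kg → 0.00518 × 34300 / 9.8 = 18.13 mm
Layer 670–580 hPa: Δp = 90 hPa = 9000 Pa, q̄ = 0.00254 kg/kg → 0.00254 × 9000 / 9.8 = 2.33 mm
Layer 580–400 hPa: Δp = 180 hPa = 18000 Pa, q̄ = 0.000829 kg/kg → 0.000829 × 18000 / 9.8 = 1.52 mm
PW = 18.13 + 2.33 + 1.52 = 21.98 ≈ 22.0 mm.

PW ≈ 22.0 mm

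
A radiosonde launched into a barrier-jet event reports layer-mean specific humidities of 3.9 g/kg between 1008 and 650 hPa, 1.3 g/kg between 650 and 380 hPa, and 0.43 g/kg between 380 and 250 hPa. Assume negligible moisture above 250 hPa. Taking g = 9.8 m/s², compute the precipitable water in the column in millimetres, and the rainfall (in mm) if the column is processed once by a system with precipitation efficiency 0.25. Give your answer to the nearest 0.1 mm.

PW ≈ 18.4 mm; rainfall ≈ 4.6 mm

Precipitable water is the column-integrated vapour mass per unit area: PW = (1/g) Σ q̄ Δp, with q in kg/kg and Δp in Pa (1 kg/m² of water = 1 mm).
Layer 1008–650 hPa: Δp = 358 hPa = 35800 Pa, q̄ = 0.0039 kg/kg → 0.0039 × 35800 / 9.8 = 14.25 mm
Layer 650–380 hPa: Δp = 270 hPa = 27000 Pa, q̄ = 0.0013 kg/kg → 0.0013 × 27000 / 9.8 = 3.58 mm
Layer 380–250 hPa: Δp = 130 hPa = 13000 Pa, q̄ = 0.00043 kg/kg → 0.00043 × 13000 / 9.8 = 0.57 mm
PW = 14.25 + 3.58 + 0.57 = 18.40 ≈ 18.4 mm.
Rainfall = ε × PW = 0.25 × 18.4 = 4.6 mm.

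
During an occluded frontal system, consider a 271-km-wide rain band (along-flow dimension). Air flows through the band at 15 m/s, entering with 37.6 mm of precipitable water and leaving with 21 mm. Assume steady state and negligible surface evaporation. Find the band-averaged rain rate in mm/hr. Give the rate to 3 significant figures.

Column moisture flux per unit crosswind length is F = V × PW.
Inflow: F_in = 15 × 37.6 = 564 mm·m/s
Outflow: F_out = 15 × 21 = 315 mm·m/s
Steady-state rate R = (F_in − F_out)/L = (564 − 315) / 271000 m = 9.188e-04 mm/s.
R = 9.188e-04 × 3600 = 3.31 mm/hr.

R ≈ 3.31 mm/hr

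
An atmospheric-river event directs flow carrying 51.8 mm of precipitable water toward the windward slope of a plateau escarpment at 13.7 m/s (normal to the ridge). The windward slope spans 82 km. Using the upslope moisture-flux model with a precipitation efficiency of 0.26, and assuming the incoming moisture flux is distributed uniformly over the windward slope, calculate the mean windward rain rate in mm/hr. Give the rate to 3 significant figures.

R ≈ 8.10 mm/hr

Incoming column moisture flux per unit ridge length: F = V × PW = 13.7 × 51.8 = 709.66 mm·m/s.
Spread over the 82 km slope with efficiency ε = 0.26: R = ε·F/W = 0.26 × 709.66 / 82000 m = 2.250e-03 mm/s.
R = 2.250e-03 × 3600 = 8.10 mm/hr.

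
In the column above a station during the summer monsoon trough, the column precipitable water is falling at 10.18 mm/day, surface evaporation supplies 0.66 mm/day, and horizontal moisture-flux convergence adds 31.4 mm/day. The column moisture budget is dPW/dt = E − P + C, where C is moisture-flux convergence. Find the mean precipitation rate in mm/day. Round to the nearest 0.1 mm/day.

dPW/dt = -10.18 mm/day.
P = E + C − dPW/dt = 0.66 + (31.4) − (-10.18) = 42.2 mm/day.

P ≈ 42.2 mm/day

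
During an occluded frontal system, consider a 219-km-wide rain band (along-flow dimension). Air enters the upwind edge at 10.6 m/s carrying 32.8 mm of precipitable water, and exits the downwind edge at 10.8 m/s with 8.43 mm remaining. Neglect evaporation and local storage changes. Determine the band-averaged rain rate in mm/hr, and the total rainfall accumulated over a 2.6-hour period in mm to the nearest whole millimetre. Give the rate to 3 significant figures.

Column moisture flux per unit crosswind length is F = V × PW.
Inflow: F_in = 10.6 × 32.8 = 347.68 mm·m/s
Outflow: F_out = 10.8 × 8.43 = 91.044 mm·m/s
Steady-state rate R = (F_in − F_out)/L = (347.68 − 91.044) / 219000 m = 1.172e-03 mm/s.
R = 1.172e-03 × 3600 = 4.22 mm/hr.
Over 2.6 h: total = 4.22 × 2.6 = 10.972 ≈ 11 mm.

R ≈ 4.22 mm/hr; total ≈ 11 mm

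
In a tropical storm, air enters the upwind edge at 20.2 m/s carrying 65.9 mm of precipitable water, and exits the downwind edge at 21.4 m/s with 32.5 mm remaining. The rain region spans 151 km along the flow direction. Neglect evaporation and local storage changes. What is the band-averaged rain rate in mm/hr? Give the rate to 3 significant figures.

Column moisture flux per unit crosswind length is F = V × PW.
Inflow: F_in = 20.2 × 65.9 = 1331.18 mm·m/s
Outflow: F_out = 21.4 × 32.5 = 695.5 mm·m/s
Steady-state rate R = (F_in − F_out)/L = (1331.18 − 695.5) / 151000 m = 4.210e-03 mm/s.
R = 4.210e-03 × 3600 = 15.2 mm/hr.

R ≈ 15.2 mm/hr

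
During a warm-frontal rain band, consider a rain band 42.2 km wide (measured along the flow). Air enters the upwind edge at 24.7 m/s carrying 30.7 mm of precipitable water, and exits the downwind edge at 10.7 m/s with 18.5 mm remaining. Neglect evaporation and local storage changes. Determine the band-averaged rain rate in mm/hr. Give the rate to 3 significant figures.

Column moisture flux per unit crosswind length is F = V × PW.
Inflow: F_in = 24.7 × 30.7 = 758.29 mm·m/s
Outflow: F_out = 10.7 × 18.5 = 197.95 mm·m/s
Steady-state rate R = (F_in − F_out)/L = (758.29 − 197.95) / 42200 m = 1.328e-02 mm/s.
R = 1.328e-02 × 3600 = 47.8 mm/hr.

R ≈ 47.8 mm/hr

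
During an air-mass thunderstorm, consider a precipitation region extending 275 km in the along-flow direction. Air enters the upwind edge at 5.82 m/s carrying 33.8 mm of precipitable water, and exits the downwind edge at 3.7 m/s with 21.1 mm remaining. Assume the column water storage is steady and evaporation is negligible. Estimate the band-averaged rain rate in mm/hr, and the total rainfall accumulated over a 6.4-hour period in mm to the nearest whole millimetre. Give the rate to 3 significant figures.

R ≈ 1.55 mm/hr; total ≈ 10 mm

Column moisture flux per unit crosswind length is F = V × PW.
Inflow: F_in = 5.82 × 33.8 = 196.716 mm·m/s
Outflow: F_out = 3.7 × 21.1 = 78.07 mm·m/s
Steady-state rate R = (F_in − F_out)/L = (196.716 − 78.07) / 275000 m = 4.314e-04 mm/s.
R = 4.314e-04 × 3600 = 1.55 mm/hr.
Over 6.4 h: total = 1.55 × 6.4 = 9.92 ≈ 10 mm.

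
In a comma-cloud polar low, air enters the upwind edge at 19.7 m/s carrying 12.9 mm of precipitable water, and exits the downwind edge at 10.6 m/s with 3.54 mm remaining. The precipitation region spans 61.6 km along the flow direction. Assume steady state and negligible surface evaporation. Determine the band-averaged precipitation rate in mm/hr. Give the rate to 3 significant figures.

Column moisture flux per unit crosswind length is F = V × PW.
Inflow: F_in = 19.7 × 12.9 = 254.13 mm·m/s
Outflow: F_out = 10.6 × 3.54 = 37.524 mm·m/s
Steady-state rate R = (F_in − F_out)/L = (254.13 − 37.524) / 61600 m = 3.516e-03 mm/s.
R = 3.516e-03 × 3600 = 12.7 mm/hr.

R ≈ 12.7 mm/hr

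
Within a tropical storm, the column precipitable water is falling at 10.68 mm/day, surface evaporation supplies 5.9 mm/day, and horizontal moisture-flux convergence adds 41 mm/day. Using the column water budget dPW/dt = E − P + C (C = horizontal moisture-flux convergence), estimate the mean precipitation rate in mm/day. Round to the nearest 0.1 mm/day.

P ≈ 57.6 mm/day

dPW/dt = -10.68 mm/day.
P = E + C − dPW/dt = 5.9 + (41) − (-10.68) = 57.6 mm/day.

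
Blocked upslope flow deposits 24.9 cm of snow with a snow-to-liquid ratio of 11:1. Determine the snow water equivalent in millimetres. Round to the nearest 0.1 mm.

SWE ≈ 22.6 mm

SWE = snow depth / ratio = 24.9 cm / 11 = 2.264 cm = 22.6 mm.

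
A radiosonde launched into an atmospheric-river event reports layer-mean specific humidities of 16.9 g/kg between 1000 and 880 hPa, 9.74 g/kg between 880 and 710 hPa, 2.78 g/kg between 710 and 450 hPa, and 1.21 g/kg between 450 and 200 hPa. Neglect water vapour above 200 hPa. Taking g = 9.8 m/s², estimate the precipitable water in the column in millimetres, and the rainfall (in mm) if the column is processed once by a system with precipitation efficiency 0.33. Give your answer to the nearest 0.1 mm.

Precipitable water is the column-integrated vapour mass per unit area: PW = (1/g) Σ q̄ Δp, with q in kg/kg and Δp in Pa (1 kg/m² of water = 1 mm).
Layer 1000–880 hPa: Δp = 120 hPa = 12000 Pa, q̄ = 0.0169 kg/kg → 0.0169 × 12000 / 9.8 = 20.69 mm
Layer 880–710 hPa: Δp = 170 hPa = 17000 Pa, q̄ = 0.00974 kg/kg → 0.00974 × 17000 / 9.8 = 16.90 mm
Layer 710–450 hPa: Δp = 260 hPa = 26000 Pa, q̄ = 0.00278 kg/kg → 0.00278 × 26000 / 9.8 = 7.38 mm
Layer 450–200 hPa: Δp = 250 hPa = 25000 Pa, q̄ = 0.00121 kg/kg → 0.00121 × 25000 / 9.8 = 3.09 mm
PW = 20.69 + 16.90 + 7.38 + 3.09 = 48.06 ≈ 48.1 mm.
Rainfall = ε × PW = 0.33 × 48.1 = 15.9 mm.

PW ≈ 48.1 mm; rainfall ≈ 15.9 mm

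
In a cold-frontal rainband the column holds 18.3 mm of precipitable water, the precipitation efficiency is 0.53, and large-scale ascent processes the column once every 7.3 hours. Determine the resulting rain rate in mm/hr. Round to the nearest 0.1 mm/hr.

R ≈ 1.3 mm/hr

Each overturning extracts ε × PW = 0.53 × 18.3 = 9.699 mm.
Rate = ε·PW / τ = 9.699 / 7.3 h = 1.3 mm/hr.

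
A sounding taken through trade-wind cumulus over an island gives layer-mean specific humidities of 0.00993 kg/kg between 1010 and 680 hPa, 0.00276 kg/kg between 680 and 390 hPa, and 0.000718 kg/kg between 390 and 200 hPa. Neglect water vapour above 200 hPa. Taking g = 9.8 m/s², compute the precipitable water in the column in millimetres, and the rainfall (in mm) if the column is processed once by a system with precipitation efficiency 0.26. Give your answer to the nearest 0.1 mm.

PW ≈ 43.0 mm; rainfall ≈ 11.2 mm

Precipitable water is the column-integrated vapour mass per unit area: PW = (1/g) Σ q̄ Δp, with q in kg/kg and Δp in Pa (1 kg/m² of water = 1 mm).
Layer 1010–680 hPa: Δp = 330 hPa = 33000 Pa, q̄ = 0.00993 kg/kg → 0.00993 × 33000 / 9.8 = 33.44 mm
Layer 680–390 hPa: Δp = 290 hPa = 29000 Pa, q̄ = 0.00276 kg/kg → 0.00276 × 29000 / 9.8 = 8.17 mm
Layer 390–200 hPa: Δp = 190 hPa = 19000 Pa, q̄ = 0.000718 kg/kg → 0.000718 × 19000 / 9.8 = 1.39 mm
PW = 33.44 + 8.17 + 1.39 = 43.00 ≈ 43.0 mm.
Rainfall = ε × PW = 0.26 × 43.0 = 11.2 mm.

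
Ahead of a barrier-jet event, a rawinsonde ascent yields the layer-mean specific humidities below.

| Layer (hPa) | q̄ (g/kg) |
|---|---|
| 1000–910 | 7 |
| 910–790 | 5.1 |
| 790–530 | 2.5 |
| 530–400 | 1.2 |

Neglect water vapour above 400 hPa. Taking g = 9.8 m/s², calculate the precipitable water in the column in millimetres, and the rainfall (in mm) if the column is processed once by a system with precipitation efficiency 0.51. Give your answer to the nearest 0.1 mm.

PW ≈ 20.9 mm; rainfall ≈ 10.7 mm

Precipitable water is the column-integrated vapour mass per unit area: PW = (1/g) Σ q̄ Δp, with q in kg/kg and Δp in Pa (1 kg/m² of water = 1 mm).
Layer 1000–910 hPa: Δp = 90 hPa = 9000 Pa, q̄ = 0.007 kg/kg → 0.007 × 9000 / 9.8 = 6.43 mm
Layer 910–790 hPa: Δp = 120 hPa = 12000 Pa, q̄ = 0.0051 kg/kg → 0.0051 × 12000 / 9.8 = 6.24 mm
Layer 790–530 hPa: Δp = 260 hPa = 26000 Pa, q̄ = 0.0025 kg/kg → 0.0025 × 26000 / 9.8 = 6.63 mm
Layer 530–400 hPa: Δp = 130 hPa = 13000 Pa, q̄ = 0.0012 kg/kg → 0.0012 × 13000 / 9.8 = 1.59 mm
PW = 6.43 + 6.24 + 6.63 + 1.59 = 20.89 ≈ 20.9 mm.
Rainfall = ε × PW = 0.51 × 20.9 = 10.7 mm.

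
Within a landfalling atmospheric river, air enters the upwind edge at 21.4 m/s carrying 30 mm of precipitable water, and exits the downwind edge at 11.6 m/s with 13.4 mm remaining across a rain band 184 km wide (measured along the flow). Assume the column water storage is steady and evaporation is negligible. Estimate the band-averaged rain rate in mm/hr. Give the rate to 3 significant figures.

R ≈ 9.52 mm/hr

Column moisture flux per unit crosswind length is F = V × PW.
Inflow: F_in = 21.4 × 30 = 642 mm·m/s
Outflow: F_out = 11.6 × 13.4 = 155.44 mm·m/s
Steady-state rate R = (F_in − F_out)/L = (642 − 155.44) / 184000 m = 2.644e-03 mm/s.
R = 2.644e-03 × 3600 = 9.52 mm/hr.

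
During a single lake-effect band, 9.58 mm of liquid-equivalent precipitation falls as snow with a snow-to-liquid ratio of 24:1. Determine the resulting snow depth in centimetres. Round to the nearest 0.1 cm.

Snow depth = liquid × ratio = 9.58 mm × 24 = 229.92 mm = 23.0 cm.

snow depth ≈ 23.0 cm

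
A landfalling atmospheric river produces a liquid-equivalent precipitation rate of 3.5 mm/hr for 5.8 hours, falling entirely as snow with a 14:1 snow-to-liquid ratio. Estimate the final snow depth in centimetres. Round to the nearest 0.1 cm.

Liquid-equivalent depth = 3.5 × 5.8 = 20.3 mm.
Snow depth = 20.3 mm × 14 = 284.2 mm = 28.4 cm.

snow depth ≈ 28.4 cm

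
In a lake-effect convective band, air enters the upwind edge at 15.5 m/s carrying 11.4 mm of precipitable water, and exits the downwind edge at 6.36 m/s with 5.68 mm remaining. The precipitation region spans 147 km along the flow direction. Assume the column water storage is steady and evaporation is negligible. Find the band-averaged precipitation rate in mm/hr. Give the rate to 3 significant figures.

R ≈ 3.44 mm/hr

Column moisture flux per unit crosswind length is F = V × PW.
Inflow: F_in = 15.5 × 11.4 = 176.7 mm·m/s
Outflow: F_out = 6.36 × 5.68 = 36.1248 mm·m/s
Steady-state rate R = (F_in − F_out)/L = (176.7 − 36.1248) / 147000 m = 9.563e-04 mm/s.
R = 9.563e-04 × 3600 = 3.44 mm/hr.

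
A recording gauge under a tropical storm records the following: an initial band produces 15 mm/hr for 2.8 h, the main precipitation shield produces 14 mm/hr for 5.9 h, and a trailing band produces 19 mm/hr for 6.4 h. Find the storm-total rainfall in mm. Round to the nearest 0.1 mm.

total ≈ 246.2 mm

Total = Σ Rᵢ Δtᵢ = 15 × 2.8 + 14 × 5.9 + 19 × 6.4
      = 42 + 82.6 + 121.6 = 246.2 mm.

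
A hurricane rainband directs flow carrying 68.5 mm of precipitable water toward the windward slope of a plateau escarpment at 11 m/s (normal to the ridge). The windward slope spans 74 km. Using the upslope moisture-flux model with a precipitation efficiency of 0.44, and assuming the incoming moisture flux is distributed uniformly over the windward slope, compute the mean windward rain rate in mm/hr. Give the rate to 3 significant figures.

R ≈ 16.1 mm/hr

Incoming column moisture flux per unit ridge length: F = V × PW = 11 × 68.5 = 753.5 mm·m/s.
Spread over the 74 km slope with efficiency ε = 0.44: R = ε·F/W = 0.44 × 753.5 / 74000 m = 4.480e-03 mm/s.
R = 4.480e-03 × 3600 = 16.1 mm/hr.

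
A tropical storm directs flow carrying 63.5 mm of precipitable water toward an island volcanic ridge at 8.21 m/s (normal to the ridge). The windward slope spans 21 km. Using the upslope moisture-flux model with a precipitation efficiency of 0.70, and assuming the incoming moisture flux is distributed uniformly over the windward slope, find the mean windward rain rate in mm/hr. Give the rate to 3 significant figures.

Incoming column moisture flux per unit ridge length: F = V × PW = 8.21 × 63.5 = 521.335 mm·m/s.
Spread over the 21 km slope with efficiency ε = 0.70: R = ε·F/W = 0.70 × 521.335 / 21000 m = 1.738e-02 mm/s.
R = 1.738e-02 × 3600 = 62.6 mm/hr.

R ≈ 62.6 mm/hr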